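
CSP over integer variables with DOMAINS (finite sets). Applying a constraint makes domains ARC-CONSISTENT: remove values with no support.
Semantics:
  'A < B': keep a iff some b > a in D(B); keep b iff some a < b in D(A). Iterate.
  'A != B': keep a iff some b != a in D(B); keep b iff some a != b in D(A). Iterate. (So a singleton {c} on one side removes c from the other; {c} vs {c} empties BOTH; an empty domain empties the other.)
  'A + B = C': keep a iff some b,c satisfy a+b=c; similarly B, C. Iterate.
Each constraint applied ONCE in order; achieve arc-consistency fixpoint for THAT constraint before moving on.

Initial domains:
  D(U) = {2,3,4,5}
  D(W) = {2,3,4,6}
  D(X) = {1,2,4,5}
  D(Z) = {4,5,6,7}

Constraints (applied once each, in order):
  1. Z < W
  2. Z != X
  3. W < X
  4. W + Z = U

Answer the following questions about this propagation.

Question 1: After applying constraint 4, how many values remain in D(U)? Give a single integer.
Answer: 0

Derivation:
Constraint 1 (Z < W) on D(Z)={4,5,6,7} D(W)={2,3,4,6}: Z {4,5,6,7}->{4,5}; W {2,3,4,6}->{6}
Constraint 2 (Z != X) on D(Z)={4,5} D(X)={1,2,4,5}: no change
Constraint 3 (W < X) on D(W)={6} D(X)={1,2,4,5}: W {6}->{}; X {1,2,4,5}->{}
Constraint 4 (W + Z = U) on D(W)={} D(Z)={4,5} D(U)={2,3,4,5}: Z {4,5}->{}; U {2,3,4,5}->{}
So after constraint 4: D(U)={}, size = 0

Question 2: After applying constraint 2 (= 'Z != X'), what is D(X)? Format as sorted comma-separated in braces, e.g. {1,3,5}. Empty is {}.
Constraint 1 (Z < W) on D(Z)={4,5,6,7} D(W)={2,3,4,6}: Z {4,5,6,7}->{4,5}; W {2,3,4,6}->{6}
Constraint 2 (Z != X) on D(Z)={4,5} D(X)={1,2,4,5}: no change
So after constraint 2: D(X) = {1,2,4,5}

Answer: {1,2,4,5}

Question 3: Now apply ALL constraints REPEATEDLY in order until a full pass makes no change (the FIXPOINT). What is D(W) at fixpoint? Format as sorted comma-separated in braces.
Answer: {}

Derivation:
pass 0 (initial): D(W)={2,3,4,6}
pass 1: U {2,3,4,5}->{}; W {2,3,4,6}->{}; X {1,2,4,5}->{}; Z {4,5,6,7}->{}
pass 2: no change
Fixpoint after 2 passes: D(W) = {}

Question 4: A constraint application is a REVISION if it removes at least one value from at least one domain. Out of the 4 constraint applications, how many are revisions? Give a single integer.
Answer: 3

Derivation:
Constraint 1 (Z < W) on D(Z)={4,5,6,7} D(W)={2,3,4,6}: Z {4,5,6,7}->{4,5}; W {2,3,4,6}->{6} => REVISION
Constraint 2 (Z != X) on D(Z)={4,5} D(X)={1,2,4,5}: no change => not a revision
Constraint 3 (W < X) on D(W)={6} D(X)={1,2,4,5}: W {6}->{}; X {1,2,4,5}->{} => REVISION
Constraint 4 (W + Z = U) on D(W)={} D(Z)={4,5} D(U)={2,3,4,5}: Z {4,5}->{}; U {2,3,4,5}->{} => REVISION
Total revisions = 3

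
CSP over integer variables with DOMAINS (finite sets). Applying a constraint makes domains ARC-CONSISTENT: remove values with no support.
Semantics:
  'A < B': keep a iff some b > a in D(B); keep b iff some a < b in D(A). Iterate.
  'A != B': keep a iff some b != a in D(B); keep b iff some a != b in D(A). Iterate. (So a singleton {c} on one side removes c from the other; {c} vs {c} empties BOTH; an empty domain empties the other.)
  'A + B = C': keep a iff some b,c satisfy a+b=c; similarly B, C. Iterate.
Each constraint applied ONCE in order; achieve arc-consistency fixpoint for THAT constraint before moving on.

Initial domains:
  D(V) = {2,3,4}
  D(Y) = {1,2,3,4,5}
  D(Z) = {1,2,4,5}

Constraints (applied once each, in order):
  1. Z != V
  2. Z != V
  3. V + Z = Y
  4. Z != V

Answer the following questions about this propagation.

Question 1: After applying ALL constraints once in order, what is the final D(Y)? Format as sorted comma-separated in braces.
Answer: {3,4,5}

Derivation:
Constraint 1 (Z != V) on D(Z)={1,2,4,5} D(V)={2,3,4}: no change
Constraint 2 (Z != V) on D(Z)={1,2,4,5} D(V)={2,3,4}: no change
Constraint 3 (V + Z = Y) on D(V)={2,3,4} D(Z)={1,2,4,5} D(Y)={1,2,3,4,5}: Z {1,2,4,5}->{1,2}; Y {1,2,3,4,5}->{3,4,5}
Constraint 4 (Z != V) on D(Z)={1,2} D(V)={2,3,4}: no change
So after all 4 constraints: D(Y) = {3,4,5}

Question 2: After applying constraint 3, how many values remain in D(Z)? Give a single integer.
Constraint 1 (Z != V) on D(Z)={1,2,4,5} D(V)={2,3,4}: no change
Constraint 2 (Z != V) on D(Z)={1,2,4,5} D(V)={2,3,4}: no change
Constraint 3 (V + Z = Y) on D(V)={2,3,4} D(Z)={1,2,4,5} D(Y)={1,2,3,4,5}: Z {1,2,4,5}->{1,2}; Y {1,2,3,4,5}->{3,4,5}
So after constraint 3: D(Z)={1,2}, size = 2

Answer: 2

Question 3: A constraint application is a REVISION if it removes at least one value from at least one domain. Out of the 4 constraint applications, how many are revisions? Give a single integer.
Answer: 1

Derivation:
Constraint 1 (Z != V) on D(Z)={1,2,4,5} D(V)={2,3,4}: no change => not a revision
Constraint 2 (Z != V) on D(Z)={1,2,4,5} D(V)={2,3,4}: no change => not a revision
Constraint 3 (V + Z = Y) on D(V)={2,3,4} D(Z)={1,2,4,5} D(Y)={1,2,3,4,5}: Z {1,2,4,5}->{1,2}; Y {1,2,3,4,5}->{3,4,5} => REVISION
Constraint 4 (Z != V) on D(Z)={1,2} D(V)={2,3,4}: no change => not a revision
Total revisions = 1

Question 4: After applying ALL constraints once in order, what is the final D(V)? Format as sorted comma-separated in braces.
Constraint 1 (Z != V) on D(Z)={1,2,4,5} D(V)={2,3,4}: no change
Constraint 2 (Z != V) on D(Z)={1,2,4,5} D(V)={2,3,4}: no change
Constraint 3 (V + Z = Y) on D(V)={2,3,4} D(Z)={1,2,4,5} D(Y)={1,2,3,4,5}: Z {1,2,4,5}->{1,2}; Y {1,2,3,4,5}->{3,4,5}
Constraint 4 (Z != V) on D(Z)={1,2} D(V)={2,3,4}: no change
So after all 4 constraints: D(V) = {2,3,4}

Answer: {2,3,4}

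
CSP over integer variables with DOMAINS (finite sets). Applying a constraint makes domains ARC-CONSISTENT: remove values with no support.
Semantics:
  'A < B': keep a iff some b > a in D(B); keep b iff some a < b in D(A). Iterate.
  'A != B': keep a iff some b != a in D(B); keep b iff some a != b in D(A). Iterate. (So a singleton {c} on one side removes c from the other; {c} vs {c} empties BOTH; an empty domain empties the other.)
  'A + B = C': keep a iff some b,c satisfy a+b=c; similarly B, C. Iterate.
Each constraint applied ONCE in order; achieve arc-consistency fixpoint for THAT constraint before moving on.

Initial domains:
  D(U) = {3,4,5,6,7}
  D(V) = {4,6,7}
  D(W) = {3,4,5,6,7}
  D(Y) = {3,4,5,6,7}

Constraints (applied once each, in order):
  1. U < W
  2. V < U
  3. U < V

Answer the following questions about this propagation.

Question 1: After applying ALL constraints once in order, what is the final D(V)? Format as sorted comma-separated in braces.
Answer: {}

Derivation:
Constraint 1 (U < W) on D(U)={3,4,5,6,7} D(W)={3,4,5,6,7}: U {3,4,5,6,7}->{3,4,5,6}; W {3,4,5,6,7}->{4,5,6,7}
Constraint 2 (V < U) on D(V)={4,6,7} D(U)={3,4,5,6}: V {4,6,7}->{4}; U {3,4,5,6}->{5,6}
Constraint 3 (U < V) on D(U)={5,6} D(V)={4}: U {5,6}->{}; V {4}->{}
So after all 3 constraints: D(V) = {}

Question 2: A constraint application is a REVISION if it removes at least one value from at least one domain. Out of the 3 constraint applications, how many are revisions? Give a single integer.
Constraint 1 (U < W) on D(U)={3,4,5,6,7} D(W)={3,4,5,6,7}: U {3,4,5,6,7}->{3,4,5,6}; W {3,4,5,6,7}->{4,5,6,7} => REVISION
Constraint 2 (V < U) on D(V)={4,6,7} D(U)={3,4,5,6}: V {4,6,7}->{4}; U {3,4,5,6}->{5,6} => REVISION
Constraint 3 (U < V) on D(U)={5,6} D(V)={4}: U {5,6}->{}; V {4}->{} => REVISION
Total revisions = 3

Answer: 3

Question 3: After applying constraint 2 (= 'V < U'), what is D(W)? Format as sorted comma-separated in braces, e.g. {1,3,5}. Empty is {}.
Constraint 1 (U < W) on D(U)={3,4,5,6,7} D(W)={3,4,5,6,7}: U {3,4,5,6,7}->{3,4,5,6}; W {3,4,5,6,7}->{4,5,6,7}
Constraint 2 (V < U) on D(V)={4,6,7} D(U)={3,4,5,6}: V {4,6,7}->{4}; U {3,4,5,6}->{5,6}
So after constraint 2: D(W) = {4,5,6,7}

Answer: {4,5,6,7}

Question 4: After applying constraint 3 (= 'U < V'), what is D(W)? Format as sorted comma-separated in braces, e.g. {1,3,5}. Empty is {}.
Answer: {4,5,6,7}

Derivation:
Constraint 1 (U < W) on D(U)={3,4,5,6,7} D(W)={3,4,5,6,7}: U {3,4,5,6,7}->{3,4,5,6}; W {3,4,5,6,7}->{4,5,6,7}
Constraint 2 (V < U) on D(V)={4,6,7} D(U)={3,4,5,6}: V {4,6,7}->{4}; U {3,4,5,6}->{5,6}
Constraint 3 (U < V) on D(U)={5,6} D(V)={4}: U {5,6}->{}; V {4}->{}
So after constraint 3: D(W) = {4,5,6,7}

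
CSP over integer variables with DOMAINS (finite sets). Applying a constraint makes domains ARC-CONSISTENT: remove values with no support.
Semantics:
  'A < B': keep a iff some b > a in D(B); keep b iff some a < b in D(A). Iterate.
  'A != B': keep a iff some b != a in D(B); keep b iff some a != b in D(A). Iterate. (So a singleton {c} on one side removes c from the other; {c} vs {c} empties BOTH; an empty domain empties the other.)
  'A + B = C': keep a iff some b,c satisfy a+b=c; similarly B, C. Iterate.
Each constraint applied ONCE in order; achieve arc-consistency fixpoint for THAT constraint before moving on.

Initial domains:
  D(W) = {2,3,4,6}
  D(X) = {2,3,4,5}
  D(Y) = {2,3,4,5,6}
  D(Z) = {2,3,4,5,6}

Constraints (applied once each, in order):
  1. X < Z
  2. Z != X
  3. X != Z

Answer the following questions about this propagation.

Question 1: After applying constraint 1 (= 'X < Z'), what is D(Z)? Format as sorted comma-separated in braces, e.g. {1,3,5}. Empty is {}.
Constraint 1 (X < Z) on D(X)={2,3,4,5} D(Z)={2,3,4,5,6}: Z {2,3,4,5,6}->{3,4,5,6}
So after constraint 1: D(Z) = {3,4,5,6}

Answer: {3,4,5,6}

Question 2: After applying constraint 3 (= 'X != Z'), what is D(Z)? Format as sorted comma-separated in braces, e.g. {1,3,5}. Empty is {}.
Answer: {3,4,5,6}

Derivation:
Constraint 1 (X < Z) on D(X)={2,3,4,5} D(Z)={2,3,4,5,6}: Z {2,3,4,5,6}->{3,4,5,6}
Constraint 2 (Z != X) on D(Z)={3,4,5,6} D(X)={2,3,4,5}: no change
Constraint 3 (X != Z) on D(X)={2,3,4,5} D(Z)={3,4,5,6}: no change
So after constraint 3: D(Z) = {3,4,5,6}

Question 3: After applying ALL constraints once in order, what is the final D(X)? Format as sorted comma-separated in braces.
Answer: {2,3,4,5}

Derivation:
Constraint 1 (X < Z) on D(X)={2,3,4,5} D(Z)={2,3,4,5,6}: Z {2,3,4,5,6}->{3,4,5,6}
Constraint 2 (Z != X) on D(Z)={3,4,5,6} D(X)={2,3,4,5}: no change
Constraint 3 (X != Z) on D(X)={2,3,4,5} D(Z)={3,4,5,6}: no change
So after all 3 constraints: D(X) = {2,3,4,5}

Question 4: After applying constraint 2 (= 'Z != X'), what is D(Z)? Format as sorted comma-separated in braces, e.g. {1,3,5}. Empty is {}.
Answer: {3,4,5,6}

Derivation:
Constraint 1 (X < Z) on D(X)={2,3,4,5} D(Z)={2,3,4,5,6}: Z {2,3,4,5,6}->{3,4,5,6}
Constraint 2 (Z != X) on D(Z)={3,4,5,6} D(X)={2,3,4,5}: no change
So after constraint 2: D(Z) = {3,4,5,6}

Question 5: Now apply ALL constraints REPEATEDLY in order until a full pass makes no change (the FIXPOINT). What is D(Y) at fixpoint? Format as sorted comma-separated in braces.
pass 0 (initial): D(Y)={2,3,4,5,6}
pass 1: Z {2,3,4,5,6}->{3,4,5,6}
pass 2: no change
Fixpoint after 2 passes: D(Y) = {2,3,4,5,6}

Answer: {2,3,4,5,6}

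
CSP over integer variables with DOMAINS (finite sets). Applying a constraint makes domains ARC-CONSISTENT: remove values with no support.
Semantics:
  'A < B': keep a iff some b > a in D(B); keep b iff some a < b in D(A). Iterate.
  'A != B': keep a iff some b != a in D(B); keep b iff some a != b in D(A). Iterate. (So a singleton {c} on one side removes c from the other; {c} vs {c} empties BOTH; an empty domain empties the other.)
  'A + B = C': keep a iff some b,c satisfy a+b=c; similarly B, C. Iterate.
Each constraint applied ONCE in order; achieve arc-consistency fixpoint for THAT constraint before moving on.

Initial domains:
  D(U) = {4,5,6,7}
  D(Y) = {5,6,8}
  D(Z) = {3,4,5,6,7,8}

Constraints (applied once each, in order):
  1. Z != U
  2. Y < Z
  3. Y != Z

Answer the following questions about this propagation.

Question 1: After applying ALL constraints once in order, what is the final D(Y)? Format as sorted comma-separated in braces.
Constraint 1 (Z != U) on D(Z)={3,4,5,6,7,8} D(U)={4,5,6,7}: no change
Constraint 2 (Y < Z) on D(Y)={5,6,8} D(Z)={3,4,5,6,7,8}: Y {5,6,8}->{5,6}; Z {3,4,5,6,7,8}->{6,7,8}
Constraint 3 (Y != Z) on D(Y)={5,6} D(Z)={6,7,8}: no change
So after all 3 constraints: D(Y) = {5,6}

Answer: {5,6}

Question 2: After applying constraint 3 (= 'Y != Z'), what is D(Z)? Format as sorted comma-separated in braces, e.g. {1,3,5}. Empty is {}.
Answer: {6,7,8}

Derivation:
Constraint 1 (Z != U) on D(Z)={3,4,5,6,7,8} D(U)={4,5,6,7}: no change
Constraint 2 (Y < Z) on D(Y)={5,6,8} D(Z)={3,4,5,6,7,8}: Y {5,6,8}->{5,6}; Z {3,4,5,6,7,8}->{6,7,8}
Constraint 3 (Y != Z) on D(Y)={5,6} D(Z)={6,7,8}: no change
So after constraint 3: D(Z) = {6,7,8}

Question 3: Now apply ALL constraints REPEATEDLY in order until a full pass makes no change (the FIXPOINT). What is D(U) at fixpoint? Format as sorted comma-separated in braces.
pass 0 (initial): D(U)={4,5,6,7}
pass 1: Y {5,6,8}->{5,6}; Z {3,4,5,6,7,8}->{6,7,8}
pass 2: no change
Fixpoint after 2 passes: D(U) = {4,5,6,7}

Answer: {4,5,6,7}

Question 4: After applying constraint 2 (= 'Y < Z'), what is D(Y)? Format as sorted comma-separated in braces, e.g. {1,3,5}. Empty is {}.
Constraint 1 (Z != U) on D(Z)={3,4,5,6,7,8} D(U)={4,5,6,7}: no change
Constraint 2 (Y < Z) on D(Y)={5,6,8} D(Z)={3,4,5,6,7,8}: Y {5,6,8}->{5,6}; Z {3,4,5,6,7,8}->{6,7,8}
So after constraint 2: D(Y) = {5,6}

Answer: {5,6}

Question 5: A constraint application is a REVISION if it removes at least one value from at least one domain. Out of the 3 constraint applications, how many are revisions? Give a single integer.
Constraint 1 (Z != U) on D(Z)={3,4,5,6,7,8} D(U)={4,5,6,7}: no change => not a revision
Constraint 2 (Y < Z) on D(Y)={5,6,8} D(Z)={3,4,5,6,7,8}: Y {5,6,8}->{5,6}; Z {3,4,5,6,7,8}->{6,7,8} => REVISION
Constraint 3 (Y != Z) on D(Y)={5,6} D(Z)={6,7,8}: no change => not a revision
Total revisions = 1

Answer: 1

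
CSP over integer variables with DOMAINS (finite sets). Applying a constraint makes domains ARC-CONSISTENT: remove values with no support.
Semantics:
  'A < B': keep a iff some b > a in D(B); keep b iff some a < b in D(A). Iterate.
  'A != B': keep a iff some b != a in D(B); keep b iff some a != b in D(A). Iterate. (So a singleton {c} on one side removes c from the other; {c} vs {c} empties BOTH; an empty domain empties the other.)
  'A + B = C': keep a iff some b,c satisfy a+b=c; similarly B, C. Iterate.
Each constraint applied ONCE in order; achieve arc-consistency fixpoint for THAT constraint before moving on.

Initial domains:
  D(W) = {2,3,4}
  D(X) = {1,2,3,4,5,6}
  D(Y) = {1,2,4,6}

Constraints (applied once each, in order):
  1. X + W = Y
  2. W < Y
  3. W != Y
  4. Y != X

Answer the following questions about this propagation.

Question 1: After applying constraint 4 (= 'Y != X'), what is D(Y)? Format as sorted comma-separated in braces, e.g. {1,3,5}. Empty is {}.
Constraint 1 (X + W = Y) on D(X)={1,2,3,4,5,6} D(W)={2,3,4} D(Y)={1,2,4,6}: X {1,2,3,4,5,6}->{1,2,3,4}; Y {1,2,4,6}->{4,6}
Constraint 2 (W < Y) on D(W)={2,3,4} D(Y)={4,6}: no change
Constraint 3 (W != Y) on D(W)={2,3,4} D(Y)={4,6}: no change
Constraint 4 (Y != X) on D(Y)={4,6} D(X)={1,2,3,4}: no change
So after constraint 4: D(Y) = {4,6}

Answer: {4,6}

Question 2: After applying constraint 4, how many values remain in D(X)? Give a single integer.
Answer: 4

Derivation:
Constraint 1 (X + W = Y) on D(X)={1,2,3,4,5,6} D(W)={2,3,4} D(Y)={1,2,4,6}: X {1,2,3,4,5,6}->{1,2,3,4}; Y {1,2,4,6}->{4,6}
Constraint 2 (W < Y) on D(W)={2,3,4} D(Y)={4,6}: no change
Constraint 3 (W != Y) on D(W)={2,3,4} D(Y)={4,6}: no change
Constraint 4 (Y != X) on D(Y)={4,6} D(X)={1,2,3,4}: no change
So after constraint 4: D(X)={1,2,3,4}, size = 4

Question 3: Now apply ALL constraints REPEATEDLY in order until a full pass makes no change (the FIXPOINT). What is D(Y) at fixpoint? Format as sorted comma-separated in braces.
Answer: {4,6}

Derivation:
pass 0 (initial): D(Y)={1,2,4,6}
pass 1: X {1,2,3,4,5,6}->{1,2,3,4}; Y {1,2,4,6}->{4,6}
pass 2: no change
Fixpoint after 2 passes: D(Y) = {4,6}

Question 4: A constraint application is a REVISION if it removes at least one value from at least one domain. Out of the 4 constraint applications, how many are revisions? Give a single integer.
Answer: 1

Derivation:
Constraint 1 (X + W = Y) on D(X)={1,2,3,4,5,6} D(W)={2,3,4} D(Y)={1,2,4,6}: X {1,2,3,4,5,6}->{1,2,3,4}; Y {1,2,4,6}->{4,6} => REVISION
Constraint 2 (W < Y) on D(W)={2,3,4} D(Y)={4,6}: no change => not a revision
Constraint 3 (W != Y) on D(W)={2,3,4} D(Y)={4,6}: no change => not a revision
Constraint 4 (Y != X) on D(Y)={4,6} D(X)={1,2,3,4}: no change => not a revision
Total revisions = 1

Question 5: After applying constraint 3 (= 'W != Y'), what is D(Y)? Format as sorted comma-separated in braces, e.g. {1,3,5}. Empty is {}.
Answer: {4,6}

Derivation:
Constraint 1 (X + W = Y) on D(X)={1,2,3,4,5,6} D(W)={2,3,4} D(Y)={1,2,4,6}: X {1,2,3,4,5,6}->{1,2,3,4}; Y {1,2,4,6}->{4,6}
Constraint 2 (W < Y) on D(W)={2,3,4} D(Y)={4,6}: no change
Constraint 3 (W != Y) on D(W)={2,3,4} D(Y)={4,6}: no change
So after constraint 3: D(Y) = {4,6}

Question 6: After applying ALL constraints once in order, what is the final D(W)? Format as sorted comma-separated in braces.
Constraint 1 (X + W = Y) on D(X)={1,2,3,4,5,6} D(W)={2,3,4} D(Y)={1,2,4,6}: X {1,2,3,4,5,6}->{1,2,3,4}; Y {1,2,4,6}->{4,6}
Constraint 2 (W < Y) on D(W)={2,3,4} D(Y)={4,6}: no change
Constraint 3 (W != Y) on D(W)={2,3,4} D(Y)={4,6}: no change
Constraint 4 (Y != X) on D(Y)={4,6} D(X)={1,2,3,4}: no change
So after all 4 constraints: D(W) = {2,3,4}

Answer: {2,3,4}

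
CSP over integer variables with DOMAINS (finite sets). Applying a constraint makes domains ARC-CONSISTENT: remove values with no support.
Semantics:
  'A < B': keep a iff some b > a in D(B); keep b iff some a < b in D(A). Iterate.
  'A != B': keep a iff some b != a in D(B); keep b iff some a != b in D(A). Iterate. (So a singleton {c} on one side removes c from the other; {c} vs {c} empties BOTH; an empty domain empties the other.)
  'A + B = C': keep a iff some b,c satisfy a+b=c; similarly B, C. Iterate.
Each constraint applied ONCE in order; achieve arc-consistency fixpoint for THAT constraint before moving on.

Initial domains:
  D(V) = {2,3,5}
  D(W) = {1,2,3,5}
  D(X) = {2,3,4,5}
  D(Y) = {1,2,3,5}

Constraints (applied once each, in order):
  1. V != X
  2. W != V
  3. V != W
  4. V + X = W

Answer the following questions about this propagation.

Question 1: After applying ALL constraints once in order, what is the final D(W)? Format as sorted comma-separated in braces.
Constraint 1 (V != X) on D(V)={2,3,5} D(X)={2,3,4,5}: no change
Constraint 2 (W != V) on D(W)={1,2,3,5} D(V)={2,3,5}: no change
Constraint 3 (V != W) on D(V)={2,3,5} D(W)={1,2,3,5}: no change
Constraint 4 (V + X = W) on D(V)={2,3,5} D(X)={2,3,4,5} D(W)={1,2,3,5}: V {2,3,5}->{2,3}; X {2,3,4,5}->{2,3}; W {1,2,3,5}->{5}
So after all 4 constraints: D(W) = {5}

Answer: {5}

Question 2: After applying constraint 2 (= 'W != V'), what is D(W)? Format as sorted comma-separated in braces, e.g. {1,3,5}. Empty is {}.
Answer: {1,2,3,5}

Derivation:
Constraint 1 (V != X) on D(V)={2,3,5} D(X)={2,3,4,5}: no change
Constraint 2 (W != V) on D(W)={1,2,3,5} D(V)={2,3,5}: no change
So after constraint 2: D(W) = {1,2,3,5}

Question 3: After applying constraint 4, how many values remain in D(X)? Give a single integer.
Constraint 1 (V != X) on D(V)={2,3,5} D(X)={2,3,4,5}: no change
Constraint 2 (W != V) on D(W)={1,2,3,5} D(V)={2,3,5}: no change
Constraint 3 (V != W) on D(V)={2,3,5} D(W)={1,2,3,5}: no change
Constraint 4 (V + X = W) on D(V)={2,3,5} D(X)={2,3,4,5} D(W)={1,2,3,5}: V {2,3,5}->{2,3}; X {2,3,4,5}->{2,3}; W {1,2,3,5}->{5}
So after constraint 4: D(X)={2,3}, size = 2

Answer: 2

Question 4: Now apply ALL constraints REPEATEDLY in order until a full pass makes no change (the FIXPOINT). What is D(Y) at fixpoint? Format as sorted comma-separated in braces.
Answer: {1,2,3,5}

Derivation:
pass 0 (initial): D(Y)={1,2,3,5}
pass 1: V {2,3,5}->{2,3}; W {1,2,3,5}->{5}; X {2,3,4,5}->{2,3}
pass 2: no change
Fixpoint after 2 passes: D(Y) = {1,2,3,5}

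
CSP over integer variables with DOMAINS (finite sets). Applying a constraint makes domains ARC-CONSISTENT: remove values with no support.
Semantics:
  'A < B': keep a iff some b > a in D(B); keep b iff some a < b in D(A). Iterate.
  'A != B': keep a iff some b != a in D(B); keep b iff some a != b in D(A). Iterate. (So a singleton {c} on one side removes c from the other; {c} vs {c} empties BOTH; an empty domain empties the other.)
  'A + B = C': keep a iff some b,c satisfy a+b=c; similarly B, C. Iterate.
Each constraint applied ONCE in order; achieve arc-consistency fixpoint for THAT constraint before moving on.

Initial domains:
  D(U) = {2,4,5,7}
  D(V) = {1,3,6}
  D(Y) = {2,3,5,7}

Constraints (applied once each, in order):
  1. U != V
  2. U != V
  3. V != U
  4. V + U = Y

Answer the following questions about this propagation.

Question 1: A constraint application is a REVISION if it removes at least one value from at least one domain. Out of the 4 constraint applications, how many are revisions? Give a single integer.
Answer: 1

Derivation:
Constraint 1 (U != V) on D(U)={2,4,5,7} D(V)={1,3,6}: no change => not a revision
Constraint 2 (U != V) on D(U)={2,4,5,7} D(V)={1,3,6}: no change => not a revision
Constraint 3 (V != U) on D(V)={1,3,6} D(U)={2,4,5,7}: no change => not a revision
Constraint 4 (V + U = Y) on D(V)={1,3,6} D(U)={2,4,5,7} D(Y)={2,3,5,7}: V {1,3,6}->{1,3}; U {2,4,5,7}->{2,4}; Y {2,3,5,7}->{3,5,7} => REVISION
Total revisions = 1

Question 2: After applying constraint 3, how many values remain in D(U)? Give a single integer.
Answer: 4

Derivation:
Constraint 1 (U != V) on D(U)={2,4,5,7} D(V)={1,3,6}: no change
Constraint 2 (U != V) on D(U)={2,4,5,7} D(V)={1,3,6}: no change
Constraint 3 (V != U) on D(V)={1,3,6} D(U)={2,4,5,7}: no change
So after constraint 3: D(U)={2,4,5,7}, size = 4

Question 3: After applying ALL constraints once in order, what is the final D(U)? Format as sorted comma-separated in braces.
Answer: {2,4}

Derivation:
Constraint 1 (U != V) on D(U)={2,4,5,7} D(V)={1,3,6}: no change
Constraint 2 (U != V) on D(U)={2,4,5,7} D(V)={1,3,6}: no change
Constraint 3 (V != U) on D(V)={1,3,6} D(U)={2,4,5,7}: no change
Constraint 4 (V + U = Y) on D(V)={1,3,6} D(U)={2,4,5,7} D(Y)={2,3,5,7}: V {1,3,6}->{1,3}; U {2,4,5,7}->{2,4}; Y {2,3,5,7}->{3,5,7}
So after all 4 constraints: D(U) = {2,4}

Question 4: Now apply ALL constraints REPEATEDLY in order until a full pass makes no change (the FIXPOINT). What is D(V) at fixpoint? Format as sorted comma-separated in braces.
Answer: {1,3}

Derivation:
pass 0 (initial): D(V)={1,3,6}
pass 1: U {2,4,5,7}->{2,4}; V {1,3,6}->{1,3}; Y {2,3,5,7}->{3,5,7}
pass 2: no change
Fixpoint after 2 passes: D(V) = {1,3}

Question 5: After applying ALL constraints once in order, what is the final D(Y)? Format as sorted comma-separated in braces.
Answer: {3,5,7}

Derivation:
Constraint 1 (U != V) on D(U)={2,4,5,7} D(V)={1,3,6}: no change
Constraint 2 (U != V) on D(U)={2,4,5,7} D(V)={1,3,6}: no change
Constraint 3 (V != U) on D(V)={1,3,6} D(U)={2,4,5,7}: no change
Constraint 4 (V + U = Y) on D(V)={1,3,6} D(U)={2,4,5,7} D(Y)={2,3,5,7}: V {1,3,6}->{1,3}; U {2,4,5,7}->{2,4}; Y {2,3,5,7}->{3,5,7}
So after all 4 constraints: D(Y) = {3,5,7}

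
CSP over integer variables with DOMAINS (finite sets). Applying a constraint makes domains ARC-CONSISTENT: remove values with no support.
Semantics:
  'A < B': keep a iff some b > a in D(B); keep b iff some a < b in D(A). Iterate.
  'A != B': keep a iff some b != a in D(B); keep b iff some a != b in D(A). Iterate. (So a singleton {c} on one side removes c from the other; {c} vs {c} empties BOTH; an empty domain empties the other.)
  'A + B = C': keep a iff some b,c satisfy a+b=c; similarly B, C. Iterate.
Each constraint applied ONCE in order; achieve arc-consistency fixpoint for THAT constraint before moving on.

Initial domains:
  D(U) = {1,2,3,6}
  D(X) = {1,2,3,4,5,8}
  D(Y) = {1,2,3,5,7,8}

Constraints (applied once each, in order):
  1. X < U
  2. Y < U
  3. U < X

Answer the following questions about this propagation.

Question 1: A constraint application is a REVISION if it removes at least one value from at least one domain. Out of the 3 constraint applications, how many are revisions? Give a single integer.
Constraint 1 (X < U) on D(X)={1,2,3,4,5,8} D(U)={1,2,3,6}: X {1,2,3,4,5,8}->{1,2,3,4,5}; U {1,2,3,6}->{2,3,6} => REVISION
Constraint 2 (Y < U) on D(Y)={1,2,3,5,7,8} D(U)={2,3,6}: Y {1,2,3,5,7,8}->{1,2,3,5} => REVISION
Constraint 3 (U < X) on D(U)={2,3,6} D(X)={1,2,3,4,5}: U {2,3,6}->{2,3}; X {1,2,3,4,5}->{3,4,5} => REVISION
Total revisions = 3

Answer: 3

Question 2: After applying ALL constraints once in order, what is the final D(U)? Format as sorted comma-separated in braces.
Constraint 1 (X < U) on D(X)={1,2,3,4,5,8} D(U)={1,2,3,6}: X {1,2,3,4,5,8}->{1,2,3,4,5}; U {1,2,3,6}->{2,3,6}
Constraint 2 (Y < U) on D(Y)={1,2,3,5,7,8} D(U)={2,3,6}: Y {1,2,3,5,7,8}->{1,2,3,5}
Constraint 3 (U < X) on D(U)={2,3,6} D(X)={1,2,3,4,5}: U {2,3,6}->{2,3}; X {1,2,3,4,5}->{3,4,5}
So after all 3 constraints: D(U) = {2,3}

Answer: {2,3}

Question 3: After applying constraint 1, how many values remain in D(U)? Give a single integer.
Constraint 1 (X < U) on D(X)={1,2,3,4,5,8} D(U)={1,2,3,6}: X {1,2,3,4,5,8}->{1,2,3,4,5}; U {1,2,3,6}->{2,3,6}
So after constraint 1: D(U)={2,3,6}, size = 3

Answer: 3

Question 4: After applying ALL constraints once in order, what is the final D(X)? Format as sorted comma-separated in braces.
Constraint 1 (X < U) on D(X)={1,2,3,4,5,8} D(U)={1,2,3,6}: X {1,2,3,4,5,8}->{1,2,3,4,5}; U {1,2,3,6}->{2,3,6}
Constraint 2 (Y < U) on D(Y)={1,2,3,5,7,8} D(U)={2,3,6}: Y {1,2,3,5,7,8}->{1,2,3,5}
Constraint 3 (U < X) on D(U)={2,3,6} D(X)={1,2,3,4,5}: U {2,3,6}->{2,3}; X {1,2,3,4,5}->{3,4,5}
So after all 3 constraints: D(X) = {3,4,5}

Answer: {3,4,5}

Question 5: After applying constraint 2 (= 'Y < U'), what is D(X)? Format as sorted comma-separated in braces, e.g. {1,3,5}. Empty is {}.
Constraint 1 (X < U) on D(X)={1,2,3,4,5,8} D(U)={1,2,3,6}: X {1,2,3,4,5,8}->{1,2,3,4,5}; U {1,2,3,6}->{2,3,6}
Constraint 2 (Y < U) on D(Y)={1,2,3,5,7,8} D(U)={2,3,6}: Y {1,2,3,5,7,8}->{1,2,3,5}
So after constraint 2: D(X) = {1,2,3,4,5}

Answer: {1,2,3,4,5}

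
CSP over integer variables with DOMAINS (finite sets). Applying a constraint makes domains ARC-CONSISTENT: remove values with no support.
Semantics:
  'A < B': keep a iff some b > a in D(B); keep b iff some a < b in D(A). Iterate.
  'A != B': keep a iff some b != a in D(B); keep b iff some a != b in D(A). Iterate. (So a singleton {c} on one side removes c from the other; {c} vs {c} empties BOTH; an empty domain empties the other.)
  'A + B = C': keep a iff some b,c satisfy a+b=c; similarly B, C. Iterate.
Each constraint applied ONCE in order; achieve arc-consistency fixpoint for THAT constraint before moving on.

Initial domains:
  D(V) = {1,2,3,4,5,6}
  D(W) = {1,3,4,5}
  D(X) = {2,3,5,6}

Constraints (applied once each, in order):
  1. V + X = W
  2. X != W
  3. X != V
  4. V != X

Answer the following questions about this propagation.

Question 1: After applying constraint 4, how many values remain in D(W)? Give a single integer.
Constraint 1 (V + X = W) on D(V)={1,2,3,4,5,6} D(X)={2,3,5,6} D(W)={1,3,4,5}: V {1,2,3,4,5,6}->{1,2,3}; X {2,3,5,6}->{2,3}; W {1,3,4,5}->{3,4,5}
Constraint 2 (X != W) on D(X)={2,3} D(W)={3,4,5}: no change
Constraint 3 (X != V) on D(X)={2,3} D(V)={1,2,3}: no change
Constraint 4 (V != X) on D(V)={1,2,3} D(X)={2,3}: no change
So after constraint 4: D(W)={3,4,5}, size = 3

Answer: 3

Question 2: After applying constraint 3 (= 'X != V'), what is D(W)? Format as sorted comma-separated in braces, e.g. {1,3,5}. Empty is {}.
Answer: {3,4,5}

Derivation:
Constraint 1 (V + X = W) on D(V)={1,2,3,4,5,6} D(X)={2,3,5,6} D(W)={1,3,4,5}: V {1,2,3,4,5,6}->{1,2,3}; X {2,3,5,6}->{2,3}; W {1,3,4,5}->{3,4,5}
Constraint 2 (X != W) on D(X)={2,3} D(W)={3,4,5}: no change
Constraint 3 (X != V) on D(X)={2,3} D(V)={1,2,3}: no change
So after constraint 3: D(W) = {3,4,5}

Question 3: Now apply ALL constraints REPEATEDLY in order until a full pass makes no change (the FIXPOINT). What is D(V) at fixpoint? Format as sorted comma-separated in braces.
pass 0 (initial): D(V)={1,2,3,4,5,6}
pass 1: V {1,2,3,4,5,6}->{1,2,3}; W {1,3,4,5}->{3,4,5}; X {2,3,5,6}->{2,3}
pass 2: no change
Fixpoint after 2 passes: D(V) = {1,2,3}

Answer: {1,2,3}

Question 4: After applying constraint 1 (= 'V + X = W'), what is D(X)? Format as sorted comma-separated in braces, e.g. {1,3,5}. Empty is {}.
Constraint 1 (V + X = W) on D(V)={1,2,3,4,5,6} D(X)={2,3,5,6} D(W)={1,3,4,5}: V {1,2,3,4,5,6}->{1,2,3}; X {2,3,5,6}->{2,3}; W {1,3,4,5}->{3,4,5}
So after constraint 1: D(X) = {2,3}

Answer: {2,3}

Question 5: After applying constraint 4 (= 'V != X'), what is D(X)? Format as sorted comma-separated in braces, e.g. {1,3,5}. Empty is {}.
Constraint 1 (V + X = W) on D(V)={1,2,3,4,5,6} D(X)={2,3,5,6} D(W)={1,3,4,5}: V {1,2,3,4,5,6}->{1,2,3}; X {2,3,5,6}->{2,3}; W {1,3,4,5}->{3,4,5}
Constraint 2 (X != W) on D(X)={2,3} D(W)={3,4,5}: no change
Constraint 3 (X != V) on D(X)={2,3} D(V)={1,2,3}: no change
Constraint 4 (V != X) on D(V)={1,2,3} D(X)={2,3}: no change
So after constraint 4: D(X) = {2,3}

Answer: {2,3}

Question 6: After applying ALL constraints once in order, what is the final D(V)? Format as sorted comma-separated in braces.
Constraint 1 (V + X = W) on D(V)={1,2,3,4,5,6} D(X)={2,3,5,6} D(W)={1,3,4,5}: V {1,2,3,4,5,6}->{1,2,3}; X {2,3,5,6}->{2,3}; W {1,3,4,5}->{3,4,5}
Constraint 2 (X != W) on D(X)={2,3} D(W)={3,4,5}: no change
Constraint 3 (X != V) on D(X)={2,3} D(V)={1,2,3}: no change
Constraint 4 (V != X) on D(V)={1,2,3} D(X)={2,3}: no change
So after all 4 constraints: D(V) = {1,2,3}

Answer: {1,2,3}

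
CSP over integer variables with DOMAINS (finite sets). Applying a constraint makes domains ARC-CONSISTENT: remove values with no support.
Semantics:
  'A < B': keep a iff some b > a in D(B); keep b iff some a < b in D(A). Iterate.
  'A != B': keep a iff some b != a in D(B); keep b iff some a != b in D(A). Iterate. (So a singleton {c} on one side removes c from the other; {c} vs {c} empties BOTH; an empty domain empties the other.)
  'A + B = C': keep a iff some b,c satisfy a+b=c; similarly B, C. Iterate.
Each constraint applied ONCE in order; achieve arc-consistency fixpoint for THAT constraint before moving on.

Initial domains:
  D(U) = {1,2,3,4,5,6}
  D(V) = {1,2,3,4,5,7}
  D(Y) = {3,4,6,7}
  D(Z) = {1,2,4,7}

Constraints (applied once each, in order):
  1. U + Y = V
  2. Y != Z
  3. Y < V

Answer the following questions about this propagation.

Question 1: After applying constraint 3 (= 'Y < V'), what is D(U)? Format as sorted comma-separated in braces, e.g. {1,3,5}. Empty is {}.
Answer: {1,2,3,4}

Derivation:
Constraint 1 (U + Y = V) on D(U)={1,2,3,4,5,6} D(Y)={3,4,6,7} D(V)={1,2,3,4,5,7}: U {1,2,3,4,5,6}->{1,2,3,4}; Y {3,4,6,7}->{3,4,6}; V {1,2,3,4,5,7}->{4,5,7}
Constraint 2 (Y != Z) on D(Y)={3,4,6} D(Z)={1,2,4,7}: no change
Constraint 3 (Y < V) on D(Y)={3,4,6} D(V)={4,5,7}: no change
So after constraint 3: D(U) = {1,2,3,4}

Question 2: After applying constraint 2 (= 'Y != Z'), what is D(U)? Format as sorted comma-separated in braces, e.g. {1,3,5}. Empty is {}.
Constraint 1 (U + Y = V) on D(U)={1,2,3,4,5,6} D(Y)={3,4,6,7} D(V)={1,2,3,4,5,7}: U {1,2,3,4,5,6}->{1,2,3,4}; Y {3,4,6,7}->{3,4,6}; V {1,2,3,4,5,7}->{4,5,7}
Constraint 2 (Y != Z) on D(Y)={3,4,6} D(Z)={1,2,4,7}: no change
So after constraint 2: D(U) = {1,2,3,4}

Answer: {1,2,3,4}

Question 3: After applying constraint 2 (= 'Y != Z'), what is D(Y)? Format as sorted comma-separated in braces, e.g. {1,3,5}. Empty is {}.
Answer: {3,4,6}

Derivation:
Constraint 1 (U + Y = V) on D(U)={1,2,3,4,5,6} D(Y)={3,4,6,7} D(V)={1,2,3,4,5,7}: U {1,2,3,4,5,6}->{1,2,3,4}; Y {3,4,6,7}->{3,4,6}; V {1,2,3,4,5,7}->{4,5,7}
Constraint 2 (Y != Z) on D(Y)={3,4,6} D(Z)={1,2,4,7}: no change
So after constraint 2: D(Y) = {3,4,6}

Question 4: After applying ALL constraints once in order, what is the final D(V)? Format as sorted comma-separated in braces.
Answer: {4,5,7}

Derivation:
Constraint 1 (U + Y = V) on D(U)={1,2,3,4,5,6} D(Y)={3,4,6,7} D(V)={1,2,3,4,5,7}: U {1,2,3,4,5,6}->{1,2,3,4}; Y {3,4,6,7}->{3,4,6}; V {1,2,3,4,5,7}->{4,5,7}
Constraint 2 (Y != Z) on D(Y)={3,4,6} D(Z)={1,2,4,7}: no change
Constraint 3 (Y < V) on D(Y)={3,4,6} D(V)={4,5,7}: no change
So after all 3 constraints: D(V) = {4,5,7}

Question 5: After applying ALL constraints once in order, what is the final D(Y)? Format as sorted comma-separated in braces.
Answer: {3,4,6}

Derivation:
Constraint 1 (U + Y = V) on D(U)={1,2,3,4,5,6} D(Y)={3,4,6,7} D(V)={1,2,3,4,5,7}: U {1,2,3,4,5,6}->{1,2,3,4}; Y {3,4,6,7}->{3,4,6}; V {1,2,3,4,5,7}->{4,5,7}
Constraint 2 (Y != Z) on D(Y)={3,4,6} D(Z)={1,2,4,7}: no change
Constraint 3 (Y < V) on D(Y)={3,4,6} D(V)={4,5,7}: no change
So after all 3 constraints: D(Y) = {3,4,6}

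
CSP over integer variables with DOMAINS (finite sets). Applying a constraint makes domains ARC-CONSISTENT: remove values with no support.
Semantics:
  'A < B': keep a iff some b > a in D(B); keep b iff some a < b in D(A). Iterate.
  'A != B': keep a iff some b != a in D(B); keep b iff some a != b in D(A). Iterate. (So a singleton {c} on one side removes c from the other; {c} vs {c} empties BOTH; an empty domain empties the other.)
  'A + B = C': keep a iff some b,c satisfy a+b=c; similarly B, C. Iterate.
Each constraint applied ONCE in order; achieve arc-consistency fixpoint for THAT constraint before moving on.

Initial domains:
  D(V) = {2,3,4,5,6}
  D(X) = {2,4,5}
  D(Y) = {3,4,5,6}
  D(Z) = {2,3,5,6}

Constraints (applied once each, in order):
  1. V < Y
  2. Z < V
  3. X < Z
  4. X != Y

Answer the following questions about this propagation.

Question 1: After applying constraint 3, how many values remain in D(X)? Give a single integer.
Constraint 1 (V < Y) on D(V)={2,3,4,5,6} D(Y)={3,4,5,6}: V {2,3,4,5,6}->{2,3,4,5}
Constraint 2 (Z < V) on D(Z)={2,3,5,6} D(V)={2,3,4,5}: Z {2,3,5,6}->{2,3}; V {2,3,4,5}->{3,4,5}
Constraint 3 (X < Z) on D(X)={2,4,5} D(Z)={2,3}: X {2,4,5}->{2}; Z {2,3}->{3}
So after constraint 3: D(X)={2}, size = 1

Answer: 1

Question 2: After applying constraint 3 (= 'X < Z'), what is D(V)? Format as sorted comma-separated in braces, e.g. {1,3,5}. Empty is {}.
Constraint 1 (V < Y) on D(V)={2,3,4,5,6} D(Y)={3,4,5,6}: V {2,3,4,5,6}->{2,3,4,5}
Constraint 2 (Z < V) on D(Z)={2,3,5,6} D(V)={2,3,4,5}: Z {2,3,5,6}->{2,3}; V {2,3,4,5}->{3,4,5}
Constraint 3 (X < Z) on D(X)={2,4,5} D(Z)={2,3}: X {2,4,5}->{2}; Z {2,3}->{3}
So after constraint 3: D(V) = {3,4,5}

Answer: {3,4,5}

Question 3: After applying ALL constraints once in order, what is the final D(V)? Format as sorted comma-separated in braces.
Constraint 1 (V < Y) on D(V)={2,3,4,5,6} D(Y)={3,4,5,6}: V {2,3,4,5,6}->{2,3,4,5}
Constraint 2 (Z < V) on D(Z)={2,3,5,6} D(V)={2,3,4,5}: Z {2,3,5,6}->{2,3}; V {2,3,4,5}->{3,4,5}
Constraint 3 (X < Z) on D(X)={2,4,5} D(Z)={2,3}: X {2,4,5}->{2}; Z {2,3}->{3}
Constraint 4 (X != Y) on D(X)={2} D(Y)={3,4,5,6}: no change
So after all 4 constraints: D(V) = {3,4,5}

Answer: {3,4,5}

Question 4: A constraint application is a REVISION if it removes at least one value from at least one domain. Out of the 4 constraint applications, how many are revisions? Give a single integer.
Constraint 1 (V < Y) on D(V)={2,3,4,5,6} D(Y)={3,4,5,6}: V {2,3,4,5,6}->{2,3,4,5} => REVISION
Constraint 2 (Z < V) on D(Z)={2,3,5,6} D(V)={2,3,4,5}: Z {2,3,5,6}->{2,3}; V {2,3,4,5}->{3,4,5} => REVISION
Constraint 3 (X < Z) on D(X)={2,4,5} D(Z)={2,3}: X {2,4,5}->{2}; Z {2,3}->{3} => REVISION
Constraint 4 (X != Y) on D(X)={2} D(Y)={3,4,5,6}: no change => not a revision
Total revisions = 3

Answer: 3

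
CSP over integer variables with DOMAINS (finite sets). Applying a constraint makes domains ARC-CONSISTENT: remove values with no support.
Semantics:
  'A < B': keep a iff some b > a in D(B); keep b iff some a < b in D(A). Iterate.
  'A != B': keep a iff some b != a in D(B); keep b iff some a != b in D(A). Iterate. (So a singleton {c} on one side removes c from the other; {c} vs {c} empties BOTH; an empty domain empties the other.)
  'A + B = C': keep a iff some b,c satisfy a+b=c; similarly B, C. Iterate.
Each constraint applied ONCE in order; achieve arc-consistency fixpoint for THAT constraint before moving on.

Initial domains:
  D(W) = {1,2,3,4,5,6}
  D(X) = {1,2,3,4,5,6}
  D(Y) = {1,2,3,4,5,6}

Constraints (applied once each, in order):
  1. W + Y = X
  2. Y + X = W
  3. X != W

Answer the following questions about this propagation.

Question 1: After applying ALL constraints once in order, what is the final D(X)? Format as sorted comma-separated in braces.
Constraint 1 (W + Y = X) on D(W)={1,2,3,4,5,6} D(Y)={1,2,3,4,5,6} D(X)={1,2,3,4,5,6}: W {1,2,3,4,5,6}->{1,2,3,4,5}; Y {1,2,3,4,5,6}->{1,2,3,4,5}; X {1,2,3,4,5,6}->{2,3,4,5,6}
Constraint 2 (Y + X = W) on D(Y)={1,2,3,4,5} D(X)={2,3,4,5,6} D(W)={1,2,3,4,5}: Y {1,2,3,4,5}->{1,2,3}; X {2,3,4,5,6}->{2,3,4}; W {1,2,3,4,5}->{3,4,5}
Constraint 3 (X != W) on D(X)={2,3,4} D(W)={3,4,5}: no change
So after all 3 constraints: D(X) = {2,3,4}

Answer: {2,3,4}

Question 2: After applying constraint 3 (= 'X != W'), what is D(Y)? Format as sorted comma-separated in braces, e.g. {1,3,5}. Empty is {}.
Answer: {1,2,3}

Derivation:
Constraint 1 (W + Y = X) on D(W)={1,2,3,4,5,6} D(Y)={1,2,3,4,5,6} D(X)={1,2,3,4,5,6}: W {1,2,3,4,5,6}->{1,2,3,4,5}; Y {1,2,3,4,5,6}->{1,2,3,4,5}; X {1,2,3,4,5,6}->{2,3,4,5,6}
Constraint 2 (Y + X = W) on D(Y)={1,2,3,4,5} D(X)={2,3,4,5,6} D(W)={1,2,3,4,5}: Y {1,2,3,4,5}->{1,2,3}; X {2,3,4,5,6}->{2,3,4}; W {1,2,3,4,5}->{3,4,5}
Constraint 3 (X != W) on D(X)={2,3,4} D(W)={3,4,5}: no change
So after constraint 3: D(Y) = {1,2,3}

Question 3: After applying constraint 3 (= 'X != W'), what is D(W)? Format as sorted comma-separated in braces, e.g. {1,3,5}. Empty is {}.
Constraint 1 (W + Y = X) on D(W)={1,2,3,4,5,6} D(Y)={1,2,3,4,5,6} D(X)={1,2,3,4,5,6}: W {1,2,3,4,5,6}->{1,2,3,4,5}; Y {1,2,3,4,5,6}->{1,2,3,4,5}; X {1,2,3,4,5,6}->{2,3,4,5,6}
Constraint 2 (Y + X = W) on D(Y)={1,2,3,4,5} D(X)={2,3,4,5,6} D(W)={1,2,3,4,5}: Y {1,2,3,4,5}->{1,2,3}; X {2,3,4,5,6}->{2,3,4}; W {1,2,3,4,5}->{3,4,5}
Constraint 3 (X != W) on D(X)={2,3,4} D(W)={3,4,5}: no change
So after constraint 3: D(W) = {3,4,5}

Answer: {3,4,5}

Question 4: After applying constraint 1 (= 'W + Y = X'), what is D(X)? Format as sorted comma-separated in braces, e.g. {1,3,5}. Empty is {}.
Answer: {2,3,4,5,6}

Derivation:
Constraint 1 (W + Y = X) on D(W)={1,2,3,4,5,6} D(Y)={1,2,3,4,5,6} D(X)={1,2,3,4,5,6}: W {1,2,3,4,5,6}->{1,2,3,4,5}; Y {1,2,3,4,5,6}->{1,2,3,4,5}; X {1,2,3,4,5,6}->{2,3,4,5,6}
So after constraint 1: D(X) = {2,3,4,5,6}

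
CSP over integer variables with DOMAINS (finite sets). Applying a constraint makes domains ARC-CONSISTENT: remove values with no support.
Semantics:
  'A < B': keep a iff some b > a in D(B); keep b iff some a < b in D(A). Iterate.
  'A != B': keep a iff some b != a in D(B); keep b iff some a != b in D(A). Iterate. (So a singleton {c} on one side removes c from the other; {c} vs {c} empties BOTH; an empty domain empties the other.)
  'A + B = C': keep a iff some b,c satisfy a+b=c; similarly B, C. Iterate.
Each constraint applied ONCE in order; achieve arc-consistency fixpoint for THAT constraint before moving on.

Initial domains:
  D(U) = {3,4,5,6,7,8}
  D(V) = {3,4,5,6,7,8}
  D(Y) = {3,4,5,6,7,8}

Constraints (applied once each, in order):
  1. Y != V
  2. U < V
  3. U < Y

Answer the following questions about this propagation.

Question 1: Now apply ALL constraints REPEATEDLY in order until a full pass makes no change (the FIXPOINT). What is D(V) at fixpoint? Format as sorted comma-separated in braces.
pass 0 (initial): D(V)={3,4,5,6,7,8}
pass 1: U {3,4,5,6,7,8}->{3,4,5,6,7}; V {3,4,5,6,7,8}->{4,5,6,7,8}; Y {3,4,5,6,7,8}->{4,5,6,7,8}
pass 2: no change
Fixpoint after 2 passes: D(V) = {4,5,6,7,8}

Answer: {4,5,6,7,8}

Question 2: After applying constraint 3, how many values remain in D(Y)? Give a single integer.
Answer: 5

Derivation:
Constraint 1 (Y != V) on D(Y)={3,4,5,6,7,8} D(V)={3,4,5,6,7,8}: no change
Constraint 2 (U < V) on D(U)={3,4,5,6,7,8} D(V)={3,4,5,6,7,8}: U {3,4,5,6,7,8}->{3,4,5,6,7}; V {3,4,5,6,7,8}->{4,5,6,7,8}
Constraint 3 (U < Y) on D(U)={3,4,5,6,7} D(Y)={3,4,5,6,7,8}: Y {3,4,5,6,7,8}->{4,5,6,7,8}
So after constraint 3: D(Y)={4,5,6,7,8}, size = 5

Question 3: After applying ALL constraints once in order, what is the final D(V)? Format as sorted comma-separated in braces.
Constraint 1 (Y != V) on D(Y)={3,4,5,6,7,8} D(V)={3,4,5,6,7,8}: no change
Constraint 2 (U < V) on D(U)={3,4,5,6,7,8} D(V)={3,4,5,6,7,8}: U {3,4,5,6,7,8}->{3,4,5,6,7}; V {3,4,5,6,7,8}->{4,5,6,7,8}
Constraint 3 (U < Y) on D(U)={3,4,5,6,7} D(Y)={3,4,5,6,7,8}: Y {3,4,5,6,7,8}->{4,5,6,7,8}
So after all 3 constraints: D(V) = {4,5,6,7,8}

Answer: {4,5,6,7,8}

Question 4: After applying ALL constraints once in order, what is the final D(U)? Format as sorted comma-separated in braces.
Answer: {3,4,5,6,7}

Derivation:
Constraint 1 (Y != V) on D(Y)={3,4,5,6,7,8} D(V)={3,4,5,6,7,8}: no change
Constraint 2 (U < V) on D(U)={3,4,5,6,7,8} D(V)={3,4,5,6,7,8}: U {3,4,5,6,7,8}->{3,4,5,6,7}; V {3,4,5,6,7,8}->{4,5,6,7,8}
Constraint 3 (U < Y) on D(U)={3,4,5,6,7} D(Y)={3,4,5,6,7,8}: Y {3,4,5,6,7,8}->{4,5,6,7,8}
So after all 3 constraints: D(U) = {3,4,5,6,7}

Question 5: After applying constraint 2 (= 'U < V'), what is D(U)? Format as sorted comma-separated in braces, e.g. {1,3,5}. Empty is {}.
Answer: {3,4,5,6,7}

Derivation:
Constraint 1 (Y != V) on D(Y)={3,4,5,6,7,8} D(V)={3,4,5,6,7,8}: no change
Constraint 2 (U < V) on D(U)={3,4,5,6,7,8} D(V)={3,4,5,6,7,8}: U {3,4,5,6,7,8}->{3,4,5,6,7}; V {3,4,5,6,7,8}->{4,5,6,7,8}
So after constraint 2: D(U) = {3,4,5,6,7}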